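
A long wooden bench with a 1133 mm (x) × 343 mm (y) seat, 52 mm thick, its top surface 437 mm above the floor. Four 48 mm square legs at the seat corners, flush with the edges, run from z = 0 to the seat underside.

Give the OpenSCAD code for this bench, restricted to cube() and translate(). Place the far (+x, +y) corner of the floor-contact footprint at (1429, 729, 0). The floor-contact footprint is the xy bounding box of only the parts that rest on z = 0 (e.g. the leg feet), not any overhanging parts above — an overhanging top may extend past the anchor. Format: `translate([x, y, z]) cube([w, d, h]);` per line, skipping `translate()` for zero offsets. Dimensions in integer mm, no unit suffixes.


translate([296, 386, 385]) cube([1133, 343, 52]);
translate([296, 386, 0]) cube([48, 48, 385]);
translate([296, 681, 0]) cube([48, 48, 385]);
translate([1381, 386, 0]) cube([48, 48, 385]);
translate([1381, 681, 0]) cube([48, 48, 385]);


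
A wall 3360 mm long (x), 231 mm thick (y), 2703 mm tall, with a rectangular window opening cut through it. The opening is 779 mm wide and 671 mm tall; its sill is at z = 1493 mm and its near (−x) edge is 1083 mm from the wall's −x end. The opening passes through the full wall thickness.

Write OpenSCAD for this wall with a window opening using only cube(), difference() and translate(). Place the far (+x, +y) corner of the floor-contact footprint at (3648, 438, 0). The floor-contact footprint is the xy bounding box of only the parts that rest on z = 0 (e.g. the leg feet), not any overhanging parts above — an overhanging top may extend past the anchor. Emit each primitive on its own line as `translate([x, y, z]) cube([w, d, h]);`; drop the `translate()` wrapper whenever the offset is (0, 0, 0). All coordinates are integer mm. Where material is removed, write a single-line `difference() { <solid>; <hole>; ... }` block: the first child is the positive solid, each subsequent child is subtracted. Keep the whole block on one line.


difference() { translate([288, 207, 0]) cube([3360, 231, 2703]); translate([1371, 207, 1493]) cube([779, 231, 671]); }


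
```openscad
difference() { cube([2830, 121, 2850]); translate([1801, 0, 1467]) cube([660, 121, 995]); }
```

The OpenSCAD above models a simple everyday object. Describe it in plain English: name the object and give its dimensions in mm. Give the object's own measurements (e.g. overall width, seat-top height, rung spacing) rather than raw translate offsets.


A wall 2830 mm long (x), 121 mm thick (y), 2850 mm tall, with a rectangular window opening cut through it. The opening is 660 mm wide and 995 mm tall; its sill is at z = 1467 mm and its near (−x) edge is 1801 mm from the wall's −x end. The opening passes through the full wall thickness.


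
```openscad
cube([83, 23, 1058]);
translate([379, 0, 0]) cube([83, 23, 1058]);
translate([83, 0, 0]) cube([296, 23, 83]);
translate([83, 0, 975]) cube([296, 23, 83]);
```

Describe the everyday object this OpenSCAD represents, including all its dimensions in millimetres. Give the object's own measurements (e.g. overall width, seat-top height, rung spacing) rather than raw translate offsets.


A rectangular picture frame lying in the x–z plane (depth along y). The opening is 296 mm wide (x) by 892 mm tall (z), surrounded by a border 83 mm wide on all four sides. The frame is 23 mm deep and is made of two full-height vertical stiles with two horizontal rails fitted between them.


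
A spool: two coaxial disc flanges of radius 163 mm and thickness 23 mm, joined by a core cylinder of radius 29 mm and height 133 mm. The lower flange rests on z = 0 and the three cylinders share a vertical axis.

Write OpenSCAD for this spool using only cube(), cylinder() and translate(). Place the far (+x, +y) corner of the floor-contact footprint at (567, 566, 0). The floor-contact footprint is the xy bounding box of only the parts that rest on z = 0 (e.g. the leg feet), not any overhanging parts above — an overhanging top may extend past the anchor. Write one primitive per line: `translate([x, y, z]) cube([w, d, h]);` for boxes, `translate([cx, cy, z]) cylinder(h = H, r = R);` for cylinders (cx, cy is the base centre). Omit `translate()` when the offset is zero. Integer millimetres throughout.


translate([404, 403, 0]) cylinder(h = 23, r = 163);
translate([404, 403, 23]) cylinder(h = 133, r = 29);
translate([404, 403, 156]) cylinder(h = 23, r = 163);


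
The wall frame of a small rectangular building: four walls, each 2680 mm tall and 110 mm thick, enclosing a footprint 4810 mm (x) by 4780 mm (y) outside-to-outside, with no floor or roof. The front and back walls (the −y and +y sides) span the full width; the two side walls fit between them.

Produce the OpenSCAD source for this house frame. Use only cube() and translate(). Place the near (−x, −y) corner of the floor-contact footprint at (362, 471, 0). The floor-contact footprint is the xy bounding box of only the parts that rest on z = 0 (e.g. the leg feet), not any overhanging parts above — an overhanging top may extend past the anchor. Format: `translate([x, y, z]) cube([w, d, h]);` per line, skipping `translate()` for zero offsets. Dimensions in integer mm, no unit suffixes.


translate([362, 471, 0]) cube([4810, 110, 2680]);
translate([362, 5141, 0]) cube([4810, 110, 2680]);
translate([362, 581, 0]) cube([110, 4560, 2680]);
translate([5062, 581, 0]) cube([110, 4560, 2680]);


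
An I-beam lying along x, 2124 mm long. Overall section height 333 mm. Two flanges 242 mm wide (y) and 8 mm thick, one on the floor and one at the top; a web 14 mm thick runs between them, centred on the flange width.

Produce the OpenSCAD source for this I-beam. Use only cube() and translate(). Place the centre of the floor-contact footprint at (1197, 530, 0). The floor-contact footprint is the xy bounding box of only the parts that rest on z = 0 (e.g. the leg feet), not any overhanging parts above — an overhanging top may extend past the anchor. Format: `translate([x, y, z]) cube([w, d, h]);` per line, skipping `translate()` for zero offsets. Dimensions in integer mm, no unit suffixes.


translate([135, 409, 0]) cube([2124, 242, 8]);
translate([135, 523, 8]) cube([2124, 14, 317]);
translate([135, 409, 325]) cube([2124, 242, 8]);


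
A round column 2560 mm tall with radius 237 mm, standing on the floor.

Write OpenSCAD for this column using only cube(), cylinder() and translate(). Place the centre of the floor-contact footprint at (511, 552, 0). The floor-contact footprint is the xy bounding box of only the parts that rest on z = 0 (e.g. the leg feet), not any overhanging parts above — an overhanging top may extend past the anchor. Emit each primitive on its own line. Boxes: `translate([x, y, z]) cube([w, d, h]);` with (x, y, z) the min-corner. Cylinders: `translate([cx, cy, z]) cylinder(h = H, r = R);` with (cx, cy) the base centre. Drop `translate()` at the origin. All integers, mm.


translate([511, 552, 0]) cylinder(h = 2560, r = 237);


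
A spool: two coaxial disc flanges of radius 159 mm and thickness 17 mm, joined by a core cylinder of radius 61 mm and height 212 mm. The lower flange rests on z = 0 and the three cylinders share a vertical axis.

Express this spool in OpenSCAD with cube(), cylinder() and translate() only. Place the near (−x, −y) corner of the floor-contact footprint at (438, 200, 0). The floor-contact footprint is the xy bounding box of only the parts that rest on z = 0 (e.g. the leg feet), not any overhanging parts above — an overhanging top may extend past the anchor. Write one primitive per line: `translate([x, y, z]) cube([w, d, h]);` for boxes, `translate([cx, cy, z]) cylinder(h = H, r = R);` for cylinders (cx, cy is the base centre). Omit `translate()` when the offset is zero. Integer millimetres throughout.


translate([597, 359, 0]) cylinder(h = 17, r = 159);
translate([597, 359, 17]) cylinder(h = 212, r = 61);
translate([597, 359, 229]) cylinder(h = 17, r = 159);


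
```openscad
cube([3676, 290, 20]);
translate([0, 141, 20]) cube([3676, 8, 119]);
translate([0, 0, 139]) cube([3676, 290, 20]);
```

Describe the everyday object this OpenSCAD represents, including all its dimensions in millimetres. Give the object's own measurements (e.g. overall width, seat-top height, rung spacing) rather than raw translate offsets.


An I-beam lying along x, 3676 mm long. Overall section height 159 mm. Two flanges 290 mm wide (y) and 20 mm thick, one on the floor and one at the top; a web 8 mm thick runs between them, centred on the flange width.


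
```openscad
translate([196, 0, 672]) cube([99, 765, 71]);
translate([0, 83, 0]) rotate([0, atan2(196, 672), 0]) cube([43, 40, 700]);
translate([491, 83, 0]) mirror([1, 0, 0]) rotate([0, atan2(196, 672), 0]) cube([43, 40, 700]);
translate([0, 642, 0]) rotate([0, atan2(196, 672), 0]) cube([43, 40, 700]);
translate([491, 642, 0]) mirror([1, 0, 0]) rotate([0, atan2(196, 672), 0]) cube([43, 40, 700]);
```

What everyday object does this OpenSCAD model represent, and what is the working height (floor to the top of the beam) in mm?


A sawhorse. The overall height is 743 mm.

A beam across two mirrored pairs of raked legs — a sawhorse. The beam's underside is at z = 672 (matching the legs' vertical rise in atan2(196, 672)) and the beam is 71 mm tall, so its top is at 672 + 71 = 743 mm. The raked legs top out at the beam's underside, so that is the highest point.


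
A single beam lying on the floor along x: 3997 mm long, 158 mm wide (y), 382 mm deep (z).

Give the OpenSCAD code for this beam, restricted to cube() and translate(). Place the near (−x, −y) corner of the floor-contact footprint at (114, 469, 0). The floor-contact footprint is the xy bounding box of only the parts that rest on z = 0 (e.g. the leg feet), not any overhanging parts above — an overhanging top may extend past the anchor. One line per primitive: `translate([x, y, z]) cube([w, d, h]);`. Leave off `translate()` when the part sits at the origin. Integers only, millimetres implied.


translate([114, 469, 0]) cube([3997, 158, 382]);


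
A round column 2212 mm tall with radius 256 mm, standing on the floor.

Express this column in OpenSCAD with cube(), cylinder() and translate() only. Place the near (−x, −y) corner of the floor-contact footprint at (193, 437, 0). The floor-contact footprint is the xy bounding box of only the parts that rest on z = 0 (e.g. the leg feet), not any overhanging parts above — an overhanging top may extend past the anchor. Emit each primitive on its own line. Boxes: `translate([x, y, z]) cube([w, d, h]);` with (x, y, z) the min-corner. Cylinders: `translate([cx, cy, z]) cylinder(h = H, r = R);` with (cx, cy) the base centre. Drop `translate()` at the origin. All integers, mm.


translate([449, 693, 0]) cylinder(h = 2212, r = 256);


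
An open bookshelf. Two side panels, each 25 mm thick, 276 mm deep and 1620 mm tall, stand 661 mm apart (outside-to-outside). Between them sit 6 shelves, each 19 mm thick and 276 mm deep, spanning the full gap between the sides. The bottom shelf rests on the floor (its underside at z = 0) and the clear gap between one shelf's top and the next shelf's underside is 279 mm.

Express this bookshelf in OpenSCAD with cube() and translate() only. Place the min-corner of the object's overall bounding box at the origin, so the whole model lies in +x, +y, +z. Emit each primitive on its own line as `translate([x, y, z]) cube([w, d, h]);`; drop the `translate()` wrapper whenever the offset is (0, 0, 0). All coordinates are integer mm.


cube([25, 276, 1620]);
translate([636, 0, 0]) cube([25, 276, 1620]);
translate([25, 0, 0]) cube([611, 276, 19]);
translate([25, 0, 298]) cube([611, 276, 19]);
translate([25, 0, 596]) cube([611, 276, 19]);
translate([25, 0, 894]) cube([611, 276, 19]);
translate([25, 0, 1192]) cube([611, 276, 19]);
translate([25, 0, 1490]) cube([611, 276, 19]);


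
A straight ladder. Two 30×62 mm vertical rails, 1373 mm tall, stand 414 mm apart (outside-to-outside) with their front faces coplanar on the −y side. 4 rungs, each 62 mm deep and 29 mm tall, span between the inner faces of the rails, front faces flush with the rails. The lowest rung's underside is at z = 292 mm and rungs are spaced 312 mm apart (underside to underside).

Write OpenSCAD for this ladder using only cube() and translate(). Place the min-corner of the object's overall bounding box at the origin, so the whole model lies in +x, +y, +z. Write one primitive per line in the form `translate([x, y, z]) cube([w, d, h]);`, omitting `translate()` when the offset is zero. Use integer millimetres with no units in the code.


cube([30, 62, 1373]);
translate([384, 0, 0]) cube([30, 62, 1373]);
translate([30, 0, 292]) cube([354, 62, 29]);
translate([30, 0, 604]) cube([354, 62, 29]);
translate([30, 0, 916]) cube([354, 62, 29]);
translate([30, 0, 1228]) cube([354, 62, 29]);


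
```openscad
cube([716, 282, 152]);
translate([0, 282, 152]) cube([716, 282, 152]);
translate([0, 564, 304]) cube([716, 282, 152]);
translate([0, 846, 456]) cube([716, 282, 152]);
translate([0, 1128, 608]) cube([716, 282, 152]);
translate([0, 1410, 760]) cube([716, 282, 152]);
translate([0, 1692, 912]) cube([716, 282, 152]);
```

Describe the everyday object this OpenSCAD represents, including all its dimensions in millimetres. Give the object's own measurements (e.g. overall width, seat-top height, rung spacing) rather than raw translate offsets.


A straight staircase of 7 solid steps. Each step is 716 mm wide (x), 282 mm deep (y, the going) and 152 mm tall (the rise). The first step rests on the floor; each subsequent step sits one going further in +y and one rise higher in +z, directly behind and above the previous step with no overlap.


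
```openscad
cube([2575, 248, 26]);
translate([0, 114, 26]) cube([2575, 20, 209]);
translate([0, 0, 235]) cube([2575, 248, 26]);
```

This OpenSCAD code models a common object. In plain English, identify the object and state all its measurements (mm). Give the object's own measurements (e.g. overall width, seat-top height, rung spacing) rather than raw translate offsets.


An I-beam lying along x, 2575 mm long. Overall section height 261 mm. Two flanges 248 mm wide (y) and 26 mm thick, one on the floor and one at the top; a web 20 mm thick runs between them, centred on the flange width.


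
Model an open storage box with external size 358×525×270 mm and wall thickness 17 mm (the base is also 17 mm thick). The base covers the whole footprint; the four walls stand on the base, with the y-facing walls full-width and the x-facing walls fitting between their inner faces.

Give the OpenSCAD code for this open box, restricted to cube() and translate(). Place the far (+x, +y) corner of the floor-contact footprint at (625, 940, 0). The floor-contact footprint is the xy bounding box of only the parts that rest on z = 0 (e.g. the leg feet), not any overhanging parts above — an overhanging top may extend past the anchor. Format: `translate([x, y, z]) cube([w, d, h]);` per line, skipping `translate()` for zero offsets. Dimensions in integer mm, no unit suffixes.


translate([267, 415, 0]) cube([358, 525, 17]);
translate([267, 415, 17]) cube([358, 17, 253]);
translate([267, 923, 17]) cube([358, 17, 253]);
translate([267, 432, 17]) cube([17, 491, 253]);
translate([608, 432, 17]) cube([17, 491, 253]);


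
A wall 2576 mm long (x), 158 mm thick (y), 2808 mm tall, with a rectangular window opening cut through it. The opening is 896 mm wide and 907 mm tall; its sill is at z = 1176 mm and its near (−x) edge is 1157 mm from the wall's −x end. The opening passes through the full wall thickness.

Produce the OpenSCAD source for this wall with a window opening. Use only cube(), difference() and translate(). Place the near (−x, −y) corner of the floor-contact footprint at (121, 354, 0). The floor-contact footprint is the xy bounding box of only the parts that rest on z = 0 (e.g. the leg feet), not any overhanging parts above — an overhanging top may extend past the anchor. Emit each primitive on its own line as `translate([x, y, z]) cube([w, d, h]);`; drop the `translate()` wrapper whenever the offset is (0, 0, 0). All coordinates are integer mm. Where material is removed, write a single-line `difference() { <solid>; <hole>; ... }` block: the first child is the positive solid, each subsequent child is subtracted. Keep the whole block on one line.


difference() { translate([121, 354, 0]) cube([2576, 158, 2808]); translate([1278, 354, 1176]) cube([896, 158, 907]); }


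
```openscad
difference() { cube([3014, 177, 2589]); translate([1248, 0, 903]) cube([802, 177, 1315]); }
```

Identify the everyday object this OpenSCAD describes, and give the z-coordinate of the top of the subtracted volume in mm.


A wall with a window opening. The window head height is 2218 mm.

A wall with a rectangular opening subtracted — a window. Sill at z = 903, opening 1315 mm tall, so the head is at 903 + 1315 = 2218 mm.


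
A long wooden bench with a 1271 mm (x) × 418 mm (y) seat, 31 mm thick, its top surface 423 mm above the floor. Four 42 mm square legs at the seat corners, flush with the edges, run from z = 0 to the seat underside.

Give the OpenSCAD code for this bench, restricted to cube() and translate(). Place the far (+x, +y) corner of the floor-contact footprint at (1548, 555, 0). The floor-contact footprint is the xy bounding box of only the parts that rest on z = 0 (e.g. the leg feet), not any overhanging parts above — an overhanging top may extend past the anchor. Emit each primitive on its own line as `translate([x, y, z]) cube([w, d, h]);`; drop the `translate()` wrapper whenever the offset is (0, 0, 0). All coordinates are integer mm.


// leg_h = 423 − 31 = 392
translate([277, 137, 392]) cube([1271, 418, 31]);
translate([277, 137, 0]) cube([42, 42, 392]);
translate([277, 513, 0]) cube([42, 42, 392]);
translate([1506, 137, 0]) cube([42, 42, 392]);
translate([1506, 513, 0]) cube([42, 42, 392]);


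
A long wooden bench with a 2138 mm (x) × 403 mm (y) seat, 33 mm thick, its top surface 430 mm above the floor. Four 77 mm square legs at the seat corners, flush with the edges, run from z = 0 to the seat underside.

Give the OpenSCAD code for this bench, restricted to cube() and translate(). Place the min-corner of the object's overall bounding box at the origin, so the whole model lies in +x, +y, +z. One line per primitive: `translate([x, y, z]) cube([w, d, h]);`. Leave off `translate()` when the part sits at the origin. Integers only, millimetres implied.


translate([0, 0, 397]) cube([2138, 403, 33]);
cube([77, 77, 397]);
translate([0, 326, 0]) cube([77, 77, 397]);
translate([2061, 0, 0]) cube([77, 77, 397]);
translate([2061, 326, 0]) cube([77, 77, 397]);


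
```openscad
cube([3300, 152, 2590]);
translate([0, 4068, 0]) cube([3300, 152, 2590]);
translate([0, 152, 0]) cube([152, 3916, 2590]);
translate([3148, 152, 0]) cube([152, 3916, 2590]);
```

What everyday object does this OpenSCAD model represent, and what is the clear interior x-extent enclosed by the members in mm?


A house (or room) frame. The interior width is 2996 mm.

Four 2590 mm walls enclosing a rectangle with no floor or roof — a room or house frame. Outside width is 3300 mm and wall thickness is 152 mm, so the interior width is 3300 − 2 × 152 = 2996 mm.


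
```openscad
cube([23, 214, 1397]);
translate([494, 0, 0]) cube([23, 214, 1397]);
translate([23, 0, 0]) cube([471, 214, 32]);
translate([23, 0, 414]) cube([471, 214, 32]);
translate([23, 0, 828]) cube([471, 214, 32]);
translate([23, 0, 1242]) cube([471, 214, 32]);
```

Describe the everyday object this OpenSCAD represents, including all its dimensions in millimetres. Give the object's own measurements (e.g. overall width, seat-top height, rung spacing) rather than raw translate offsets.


An open bookshelf. Two side panels, each 23 mm thick, 214 mm deep and 1397 mm tall, stand 517 mm apart (outside-to-outside). Between them sit 4 shelves, each 32 mm thick and 214 mm deep, spanning the full gap between the sides. The bottom shelf rests on the floor (its underside at z = 0) and the clear gap between one shelf's top and the next shelf's underside is 382 mm.


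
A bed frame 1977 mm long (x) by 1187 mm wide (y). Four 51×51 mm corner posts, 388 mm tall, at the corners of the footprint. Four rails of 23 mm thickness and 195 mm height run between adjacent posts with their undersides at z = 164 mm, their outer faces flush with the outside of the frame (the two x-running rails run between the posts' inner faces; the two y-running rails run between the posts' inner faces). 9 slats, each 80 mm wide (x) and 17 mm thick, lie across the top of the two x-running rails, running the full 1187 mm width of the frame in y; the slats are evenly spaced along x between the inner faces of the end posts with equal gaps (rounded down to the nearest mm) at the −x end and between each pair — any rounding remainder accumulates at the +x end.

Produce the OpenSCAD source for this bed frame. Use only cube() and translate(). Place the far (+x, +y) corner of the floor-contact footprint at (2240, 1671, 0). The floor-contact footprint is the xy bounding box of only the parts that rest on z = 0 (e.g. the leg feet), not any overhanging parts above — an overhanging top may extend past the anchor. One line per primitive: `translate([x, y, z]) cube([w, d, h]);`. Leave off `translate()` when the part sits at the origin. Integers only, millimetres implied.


translate([263, 484, 0]) cube([51, 51, 388]);
translate([263, 1620, 0]) cube([51, 51, 388]);
translate([2189, 484, 0]) cube([51, 51, 388]);
translate([2189, 1620, 0]) cube([51, 51, 388]);
translate([314, 484, 164]) cube([1875, 23, 195]);
translate([314, 1648, 164]) cube([1875, 23, 195]);
translate([263, 535, 164]) cube([23, 1085, 195]);
translate([2217, 535, 164]) cube([23, 1085, 195]);
translate([429, 484, 359]) cube([80, 1187, 17]);
translate([624, 484, 359]) cube([80, 1187, 17]);
translate([819, 484, 359]) cube([80, 1187, 17]);
translate([1014, 484, 359]) cube([80, 1187, 17]);
translate([1209, 484, 359]) cube([80, 1187, 17]);
translate([1404, 484, 359]) cube([80, 1187, 17]);
translate([1599, 484, 359]) cube([80, 1187, 17]);
translate([1794, 484, 359]) cube([80, 1187, 17]);
translate([1989, 484, 359]) cube([80, 1187, 17]);


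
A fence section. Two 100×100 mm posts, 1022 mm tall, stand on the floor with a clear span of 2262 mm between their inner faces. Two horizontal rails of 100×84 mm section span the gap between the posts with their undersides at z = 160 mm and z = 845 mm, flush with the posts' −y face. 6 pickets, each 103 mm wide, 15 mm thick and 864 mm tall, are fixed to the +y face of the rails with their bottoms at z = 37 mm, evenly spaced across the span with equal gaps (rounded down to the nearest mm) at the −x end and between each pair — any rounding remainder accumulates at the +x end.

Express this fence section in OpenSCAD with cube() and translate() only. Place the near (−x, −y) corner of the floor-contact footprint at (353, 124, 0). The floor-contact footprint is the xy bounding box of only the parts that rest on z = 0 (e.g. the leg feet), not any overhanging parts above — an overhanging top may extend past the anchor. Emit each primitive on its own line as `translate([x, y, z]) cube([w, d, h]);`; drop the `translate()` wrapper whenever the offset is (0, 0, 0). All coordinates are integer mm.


translate([353, 124, 0]) cube([100, 100, 1022]);
translate([2715, 124, 0]) cube([100, 100, 1022]);
translate([453, 124, 160]) cube([2262, 100, 84]);
translate([453, 124, 845]) cube([2262, 100, 84]);
translate([687, 224, 37]) cube([103, 15, 864]);
translate([1024, 224, 37]) cube([103, 15, 864]);
translate([1361, 224, 37]) cube([103, 15, 864]);
translate([1698, 224, 37]) cube([103, 15, 864]);
translate([2035, 224, 37]) cube([103, 15, 864]);
translate([2372, 224, 37]) cube([103, 15, 864]);


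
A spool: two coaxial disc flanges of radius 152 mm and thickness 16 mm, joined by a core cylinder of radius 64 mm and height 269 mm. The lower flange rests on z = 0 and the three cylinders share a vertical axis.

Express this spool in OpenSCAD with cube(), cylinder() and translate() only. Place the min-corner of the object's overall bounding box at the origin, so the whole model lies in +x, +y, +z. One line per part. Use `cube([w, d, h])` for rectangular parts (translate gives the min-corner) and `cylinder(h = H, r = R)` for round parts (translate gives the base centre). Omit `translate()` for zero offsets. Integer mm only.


translate([152, 152, 0]) cylinder(h = 16, r = 152);
translate([152, 152, 16]) cylinder(h = 269, r = 64);
translate([152, 152, 285]) cylinder(h = 16, r = 152);


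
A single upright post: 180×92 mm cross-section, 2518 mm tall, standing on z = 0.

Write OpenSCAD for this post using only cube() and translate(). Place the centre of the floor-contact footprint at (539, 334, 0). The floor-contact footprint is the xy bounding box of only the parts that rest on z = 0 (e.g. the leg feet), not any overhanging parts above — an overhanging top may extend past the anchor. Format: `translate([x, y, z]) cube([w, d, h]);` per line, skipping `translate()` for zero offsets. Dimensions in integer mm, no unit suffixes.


translate([449, 288, 0]) cube([180, 92, 2518]);


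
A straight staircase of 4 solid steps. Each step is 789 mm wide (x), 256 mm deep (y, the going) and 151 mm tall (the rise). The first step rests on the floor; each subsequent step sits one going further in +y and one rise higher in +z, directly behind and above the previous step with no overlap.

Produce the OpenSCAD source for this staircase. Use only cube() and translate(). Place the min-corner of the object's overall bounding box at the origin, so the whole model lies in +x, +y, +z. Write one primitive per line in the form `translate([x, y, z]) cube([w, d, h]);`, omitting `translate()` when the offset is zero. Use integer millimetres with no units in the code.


cube([789, 256, 151]);
translate([0, 256, 151]) cube([789, 256, 151]);
translate([0, 512, 302]) cube([789, 256, 151]);
translate([0, 768, 453]) cube([789, 256, 151]);


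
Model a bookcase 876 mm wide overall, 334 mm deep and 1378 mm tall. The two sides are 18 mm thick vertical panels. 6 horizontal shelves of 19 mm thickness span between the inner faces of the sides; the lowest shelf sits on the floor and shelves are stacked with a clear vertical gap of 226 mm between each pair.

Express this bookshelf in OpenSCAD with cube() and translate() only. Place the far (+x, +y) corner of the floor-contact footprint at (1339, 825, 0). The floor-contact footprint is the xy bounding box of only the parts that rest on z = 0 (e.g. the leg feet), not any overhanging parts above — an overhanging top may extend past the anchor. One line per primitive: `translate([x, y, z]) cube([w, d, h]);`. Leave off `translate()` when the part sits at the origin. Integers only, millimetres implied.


translate([463, 491, 0]) cube([18, 334, 1378]);
translate([1321, 491, 0]) cube([18, 334, 1378]);
translate([481, 491, 0]) cube([840, 334, 19]);
translate([481, 491, 245]) cube([840, 334, 19]);
translate([481, 491, 490]) cube([840, 334, 19]);
translate([481, 491, 735]) cube([840, 334, 19]);
translate([481, 491, 980]) cube([840, 334, 19]);
translate([481, 491, 1225]) cube([840, 334, 19]);


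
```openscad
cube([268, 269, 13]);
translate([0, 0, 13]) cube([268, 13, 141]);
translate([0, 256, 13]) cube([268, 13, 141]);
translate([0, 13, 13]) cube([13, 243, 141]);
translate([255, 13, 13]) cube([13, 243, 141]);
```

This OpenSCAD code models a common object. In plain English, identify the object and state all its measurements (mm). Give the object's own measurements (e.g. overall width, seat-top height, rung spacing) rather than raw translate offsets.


An open-topped rectangular box: outside dimensions 268×269×154 mm, with a uniform wall and base thickness of 13 mm. The base is a full 268×269 slab on the floor; four walls sit on top of the base. The front and back walls (the −y and +y sides) span the full width; the two side walls fit between them.


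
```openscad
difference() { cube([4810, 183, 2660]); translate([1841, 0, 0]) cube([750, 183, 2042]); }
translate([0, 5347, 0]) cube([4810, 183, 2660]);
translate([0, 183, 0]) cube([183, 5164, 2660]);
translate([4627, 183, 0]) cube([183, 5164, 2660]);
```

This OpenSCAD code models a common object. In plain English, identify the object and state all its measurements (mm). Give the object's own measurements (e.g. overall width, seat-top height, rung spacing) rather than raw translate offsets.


A single room: four walls, each 2660 mm tall and 183 mm thick, enclosing an outside footprint 4810×5530 mm (x × y), no floor or roof. The front and back walls (−y and +y sides) run the full x-width; the side walls fit between their inner faces. A door opening 750 mm wide and 2042 mm tall is cut through the front wall from the floor up, its −x edge 1841 mm from the wall's −x end.


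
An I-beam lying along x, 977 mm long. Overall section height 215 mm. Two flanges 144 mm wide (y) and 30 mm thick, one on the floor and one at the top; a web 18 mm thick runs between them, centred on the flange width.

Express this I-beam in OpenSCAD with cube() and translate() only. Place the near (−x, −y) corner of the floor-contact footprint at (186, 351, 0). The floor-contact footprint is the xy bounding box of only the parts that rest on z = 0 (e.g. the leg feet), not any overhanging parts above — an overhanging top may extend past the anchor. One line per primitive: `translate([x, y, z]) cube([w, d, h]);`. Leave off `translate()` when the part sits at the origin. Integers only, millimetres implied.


translate([186, 351, 0]) cube([977, 144, 30]);
translate([186, 414, 30]) cube([977, 18, 155]);
translate([186, 351, 185]) cube([977, 144, 30]);


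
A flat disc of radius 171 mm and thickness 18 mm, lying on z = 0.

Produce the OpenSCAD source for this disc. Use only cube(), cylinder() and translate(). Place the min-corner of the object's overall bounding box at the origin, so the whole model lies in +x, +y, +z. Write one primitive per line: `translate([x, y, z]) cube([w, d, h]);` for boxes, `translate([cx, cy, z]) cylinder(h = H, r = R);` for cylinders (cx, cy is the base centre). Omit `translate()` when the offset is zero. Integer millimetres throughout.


translate([171, 171, 0]) cylinder(h = 18, r = 171);


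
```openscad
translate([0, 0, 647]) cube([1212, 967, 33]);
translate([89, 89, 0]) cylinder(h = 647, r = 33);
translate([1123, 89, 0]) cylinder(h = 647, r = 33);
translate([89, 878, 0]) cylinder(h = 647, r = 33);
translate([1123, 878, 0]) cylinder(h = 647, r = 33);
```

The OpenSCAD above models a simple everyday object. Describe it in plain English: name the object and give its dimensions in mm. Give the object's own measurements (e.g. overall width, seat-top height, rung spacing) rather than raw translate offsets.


A table: top 1212 mm (x) × 967 mm (y), 33 mm thick, upper face at z = 680 mm, on four round legs of 66 mm diameter, each leg's bounding box inset 56 mm from the nearest pair of top edges from z = 0 to the bottom of the top.


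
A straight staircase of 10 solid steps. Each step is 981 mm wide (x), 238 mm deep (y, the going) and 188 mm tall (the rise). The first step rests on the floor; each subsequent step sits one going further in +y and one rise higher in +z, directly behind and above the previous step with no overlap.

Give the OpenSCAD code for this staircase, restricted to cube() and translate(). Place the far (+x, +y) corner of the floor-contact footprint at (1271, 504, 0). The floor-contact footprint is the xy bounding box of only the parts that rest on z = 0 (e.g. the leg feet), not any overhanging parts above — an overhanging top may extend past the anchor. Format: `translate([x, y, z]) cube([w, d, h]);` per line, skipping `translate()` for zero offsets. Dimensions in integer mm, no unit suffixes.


translate([290, 266, 0]) cube([981, 238, 188]);
translate([290, 504, 188]) cube([981, 238, 188]);
translate([290, 742, 376]) cube([981, 238, 188]);
translate([290, 980, 564]) cube([981, 238, 188]);
translate([290, 1218, 752]) cube([981, 238, 188]);
translate([290, 1456, 940]) cube([981, 238, 188]);
translate([290, 1694, 1128]) cube([981, 238, 188]);
translate([290, 1932, 1316]) cube([981, 238, 188]);
translate([290, 2170, 1504]) cube([981, 238, 188]);
translate([290, 2408, 1692]) cube([981, 238, 188]);


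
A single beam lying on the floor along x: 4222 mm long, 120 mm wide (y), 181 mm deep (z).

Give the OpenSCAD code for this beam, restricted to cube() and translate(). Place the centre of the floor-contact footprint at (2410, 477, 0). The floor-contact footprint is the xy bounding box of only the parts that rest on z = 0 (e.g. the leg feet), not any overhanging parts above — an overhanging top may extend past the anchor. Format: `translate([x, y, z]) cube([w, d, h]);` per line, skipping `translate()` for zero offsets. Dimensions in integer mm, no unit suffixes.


translate([299, 417, 0]) cube([4222, 120, 181]);


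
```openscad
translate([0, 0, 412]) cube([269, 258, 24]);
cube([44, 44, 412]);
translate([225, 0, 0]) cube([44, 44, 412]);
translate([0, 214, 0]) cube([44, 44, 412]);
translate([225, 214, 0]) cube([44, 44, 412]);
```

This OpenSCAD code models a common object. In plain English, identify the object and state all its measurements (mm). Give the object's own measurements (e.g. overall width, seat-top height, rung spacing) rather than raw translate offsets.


A simple wooden stool: a rectangular seat 269 mm (x) by 258 mm (y), 24 mm thick, top face at z = 436 mm, on four square legs, each 44×44 mm in cross-section. The legs rest on z = 0, each flush with a corner of the seat.


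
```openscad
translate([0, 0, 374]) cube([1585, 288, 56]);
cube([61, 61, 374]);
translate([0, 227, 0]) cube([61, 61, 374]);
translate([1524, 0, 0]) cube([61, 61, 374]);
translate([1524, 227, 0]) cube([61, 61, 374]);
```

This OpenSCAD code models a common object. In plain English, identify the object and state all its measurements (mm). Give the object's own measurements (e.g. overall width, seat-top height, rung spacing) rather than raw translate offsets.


A bench: a 1585×288 mm seat slab, 56 mm thick, top at z = 430 mm, on four 61×61 mm square legs flush with the seat corners and standing on z = 0.


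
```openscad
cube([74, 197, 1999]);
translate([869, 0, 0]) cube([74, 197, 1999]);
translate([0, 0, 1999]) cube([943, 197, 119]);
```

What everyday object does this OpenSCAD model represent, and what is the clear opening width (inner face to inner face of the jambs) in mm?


A door frame. The clear opening width is 795 mm.

Two 1999 mm tall posts with a header on top — a door frame. The left jamb is 74 mm wide at x = 0; the right jamb starts at x = 869. The clear opening is 869 − 74 = 795 mm.


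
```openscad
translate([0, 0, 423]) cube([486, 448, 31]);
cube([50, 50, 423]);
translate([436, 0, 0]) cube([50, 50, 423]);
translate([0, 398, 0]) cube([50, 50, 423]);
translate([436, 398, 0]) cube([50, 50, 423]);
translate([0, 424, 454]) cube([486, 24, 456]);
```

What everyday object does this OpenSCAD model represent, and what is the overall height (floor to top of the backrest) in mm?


A chair. The overall height is 910 mm.

A slab on four corner posts with a tall panel at the back — a chair. The seat slab sits at z = 423 with thickness 31, and the 456 mm backrest starts at the seat top, so the overall height is 423 + 31 + 456 = 910 mm.


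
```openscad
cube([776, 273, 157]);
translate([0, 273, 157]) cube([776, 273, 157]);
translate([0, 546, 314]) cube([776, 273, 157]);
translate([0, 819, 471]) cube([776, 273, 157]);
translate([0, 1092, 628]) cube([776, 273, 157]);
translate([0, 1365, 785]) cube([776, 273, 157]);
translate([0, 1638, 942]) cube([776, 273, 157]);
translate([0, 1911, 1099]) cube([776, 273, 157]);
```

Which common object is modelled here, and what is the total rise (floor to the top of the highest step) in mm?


A staircase. The total rise is 1256 mm.

8 identical blocks, each offset up and back from the previous — a staircase. Each step is 157 mm tall and there are 8 of them, so the total rise is 8 × 157 = 1256 mm.


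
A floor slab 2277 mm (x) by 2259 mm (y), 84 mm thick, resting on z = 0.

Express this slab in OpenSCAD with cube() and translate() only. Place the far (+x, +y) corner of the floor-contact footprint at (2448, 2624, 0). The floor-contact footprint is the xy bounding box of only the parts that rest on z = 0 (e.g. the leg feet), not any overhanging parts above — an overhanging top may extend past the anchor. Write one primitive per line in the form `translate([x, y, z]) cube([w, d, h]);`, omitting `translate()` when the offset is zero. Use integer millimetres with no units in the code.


translate([171, 365, 0]) cube([2277, 2259, 84]);


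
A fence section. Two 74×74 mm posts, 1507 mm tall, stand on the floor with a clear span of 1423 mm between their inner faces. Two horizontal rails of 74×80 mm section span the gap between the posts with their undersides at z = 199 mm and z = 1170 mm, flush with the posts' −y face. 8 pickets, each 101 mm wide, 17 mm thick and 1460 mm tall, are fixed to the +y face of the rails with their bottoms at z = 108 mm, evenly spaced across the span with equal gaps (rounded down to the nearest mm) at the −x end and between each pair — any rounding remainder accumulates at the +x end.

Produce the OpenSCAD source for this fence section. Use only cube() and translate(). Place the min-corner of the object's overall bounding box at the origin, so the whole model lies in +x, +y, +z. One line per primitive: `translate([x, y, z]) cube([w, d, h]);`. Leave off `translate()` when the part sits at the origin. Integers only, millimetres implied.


cube([74, 74, 1507]);
translate([1497, 0, 0]) cube([74, 74, 1507]);
translate([74, 0, 199]) cube([1423, 74, 80]);
translate([74, 0, 1170]) cube([1423, 74, 80]);
translate([142, 74, 108]) cube([101, 17, 1460]);
translate([311, 74, 108]) cube([101, 17, 1460]);
translate([480, 74, 108]) cube([101, 17, 1460]);
translate([649, 74, 108]) cube([101, 17, 1460]);
translate([818, 74, 108]) cube([101, 17, 1460]);
translate([987, 74, 108]) cube([101, 17, 1460]);
translate([1156, 74, 108]) cube([101, 17, 1460]);
translate([1325, 74, 108]) cube([101, 17, 1460]);


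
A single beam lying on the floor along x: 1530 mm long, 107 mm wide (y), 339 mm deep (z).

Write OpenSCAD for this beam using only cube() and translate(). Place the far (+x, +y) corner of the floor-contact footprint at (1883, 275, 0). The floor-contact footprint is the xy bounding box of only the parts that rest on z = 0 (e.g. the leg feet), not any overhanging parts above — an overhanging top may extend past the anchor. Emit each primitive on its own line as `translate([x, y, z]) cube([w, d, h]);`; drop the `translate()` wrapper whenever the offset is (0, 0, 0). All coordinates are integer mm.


translate([353, 168, 0]) cube([1530, 107, 339]);


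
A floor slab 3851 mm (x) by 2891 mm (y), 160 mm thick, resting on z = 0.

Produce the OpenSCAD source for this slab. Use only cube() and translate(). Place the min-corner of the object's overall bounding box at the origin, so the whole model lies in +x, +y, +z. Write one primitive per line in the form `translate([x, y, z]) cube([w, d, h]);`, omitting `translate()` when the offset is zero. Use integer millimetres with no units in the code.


cube([3851, 2891, 160]);


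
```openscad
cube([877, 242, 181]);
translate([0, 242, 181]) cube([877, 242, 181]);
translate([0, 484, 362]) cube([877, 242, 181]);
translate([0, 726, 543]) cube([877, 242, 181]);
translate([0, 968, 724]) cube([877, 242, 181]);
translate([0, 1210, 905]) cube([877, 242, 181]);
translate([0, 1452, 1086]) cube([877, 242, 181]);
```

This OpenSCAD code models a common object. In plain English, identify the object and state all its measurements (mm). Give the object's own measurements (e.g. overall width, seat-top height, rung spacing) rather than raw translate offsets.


A straight staircase of 7 solid steps. Each step is 877 mm wide (x), 242 mm deep (y, the going) and 181 mm tall (the rise). The first step rests on the floor; each subsequent step sits one going further in +y and one rise higher in +z, directly behind and above the previous step with no overlap.
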